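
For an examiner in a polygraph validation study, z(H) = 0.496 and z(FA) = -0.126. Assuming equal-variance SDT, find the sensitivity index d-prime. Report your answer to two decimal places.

d-prime = 0.62

d' = z(H) − z(FA) = 0.496 − (-0.126) = 0.622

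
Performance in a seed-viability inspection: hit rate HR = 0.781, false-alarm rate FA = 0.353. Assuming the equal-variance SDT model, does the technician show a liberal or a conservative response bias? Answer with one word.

z(H) = 0.776, z(FA) = -0.377
c = −½·(z(H) + z(FA)) = -0.1995
c < 0 → liberal criterion (biased toward responding “yes”).

liberal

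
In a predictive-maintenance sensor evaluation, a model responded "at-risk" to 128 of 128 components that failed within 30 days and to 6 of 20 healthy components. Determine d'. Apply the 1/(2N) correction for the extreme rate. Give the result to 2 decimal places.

The hit rate is 128/128 = 1, so apply the 1/(2N) correction: H → 1 − 1/(2·128) = 0.99609.
z(H) = z(0.99609) = 2.660
z(FA) = z(0.30000) = -0.524
d' = 2.660 − (-0.524) = 3.184

d' = 3.18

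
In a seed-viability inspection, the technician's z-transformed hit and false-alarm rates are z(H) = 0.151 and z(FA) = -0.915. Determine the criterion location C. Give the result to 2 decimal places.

C = 0.38

c = −½·[z(H) + z(FA)] = −½·(0.151 + (-0.915)) = 0.382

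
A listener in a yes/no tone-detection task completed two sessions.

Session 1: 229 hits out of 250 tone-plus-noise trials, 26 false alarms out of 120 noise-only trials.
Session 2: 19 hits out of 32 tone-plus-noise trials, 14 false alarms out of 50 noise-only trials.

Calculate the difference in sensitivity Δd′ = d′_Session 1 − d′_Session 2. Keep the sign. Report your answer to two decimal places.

Session 1: z(0.9160) = 1.379, z(0.2167) = -0.783, d' = 2.162
Session 2: z(0.5938) = 0.237, z(0.2800) = -0.583, d' = 0.820
Δd' = d'_Session 1 − d'_Session 2 = 2.162 − 0.820 = 1.342
Session 1 has the higher sensitivity.

Δd′ = 1.34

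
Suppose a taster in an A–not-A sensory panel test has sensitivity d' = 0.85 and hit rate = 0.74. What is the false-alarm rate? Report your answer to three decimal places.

z(hit rate) = z(0.74) = 0.6433
z(FA) = z(H) − d' = 0.6433 − 0.85 = -0.2067
false-alarm rate = Φ(-0.2067) = 0.4181

false-alarm rate = 0.418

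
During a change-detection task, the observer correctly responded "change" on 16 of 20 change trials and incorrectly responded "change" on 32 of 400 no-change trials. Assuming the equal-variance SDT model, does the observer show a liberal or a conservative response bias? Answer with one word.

conservative

z(H) = 0.842, z(FA) = -1.405
c = −½·(z(H) + z(FA)) = 0.2815
c > 0 → conservative criterion (biased toward responding “no”).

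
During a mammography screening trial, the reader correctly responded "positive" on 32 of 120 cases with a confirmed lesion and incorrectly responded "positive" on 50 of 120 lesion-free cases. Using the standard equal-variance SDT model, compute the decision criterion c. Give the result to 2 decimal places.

c = 0.42

H = 32/120 = 0.2667
FA = 50/120 = 0.4167
Φ⁻¹(0.2667) = -0.623, Φ⁻¹(0.4167) = -0.210
c = −½·[z(H) + z(FA)] = −0.5 × (-0.623 + (-0.210)) = 0.4165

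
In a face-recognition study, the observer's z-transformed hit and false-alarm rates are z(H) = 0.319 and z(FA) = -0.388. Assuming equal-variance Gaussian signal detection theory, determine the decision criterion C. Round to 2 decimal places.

c = −½·[z(H) + z(FA)] = −½·(0.319 + (-0.388)) = 0.0345
c > 0: the observer has a conservative response bias.

C = 0.03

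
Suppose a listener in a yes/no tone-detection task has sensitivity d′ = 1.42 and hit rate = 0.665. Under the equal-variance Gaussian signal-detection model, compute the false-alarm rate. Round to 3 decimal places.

false-alarm rate = 0.160

z(hit rate) = z(0.665) = 0.4261
z(FA) = z(H) − d' = 0.4261 − 1.42 = -0.9939
false-alarm rate = Φ(-0.9939) = 0.1601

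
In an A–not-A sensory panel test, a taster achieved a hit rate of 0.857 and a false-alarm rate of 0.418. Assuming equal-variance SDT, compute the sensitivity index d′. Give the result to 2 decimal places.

z(H) = z(0.857) = 1.067
z(FA) = z(0.418) = -0.207
d' = z(H) − z(FA) = 1.067 − (-0.207) = 1.274

d′ = 1.27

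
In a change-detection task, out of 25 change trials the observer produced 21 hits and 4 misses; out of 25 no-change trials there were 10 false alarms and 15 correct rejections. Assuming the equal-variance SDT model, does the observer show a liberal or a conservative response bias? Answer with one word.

z(H) = 0.994, z(FA) = -0.253
c = −½·(z(H) + z(FA)) = -0.3705
c < 0 → liberal criterion (biased toward responding “yes”).

liberal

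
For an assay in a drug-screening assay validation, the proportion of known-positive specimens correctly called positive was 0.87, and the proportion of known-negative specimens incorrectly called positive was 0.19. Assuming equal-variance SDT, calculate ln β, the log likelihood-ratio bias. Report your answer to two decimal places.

z(H) = z(0.87) = 1.126
z(FA) = z(0.19) = -0.878
ln β = −½·[z(H)² − z(FA)²] = −0.5 × (1.268 − 0.771) = -0.2485

ln β = -0.25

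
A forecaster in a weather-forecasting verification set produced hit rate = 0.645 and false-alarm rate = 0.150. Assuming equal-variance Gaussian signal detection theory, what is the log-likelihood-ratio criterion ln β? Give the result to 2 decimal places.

z(0.645) = 0.372, z(0.150) = -1.036
ln β = −½·[z(H)² − z(FA)²] = −0.5 × (0.138 − 1.073) = 0.4675

ln β = 0.47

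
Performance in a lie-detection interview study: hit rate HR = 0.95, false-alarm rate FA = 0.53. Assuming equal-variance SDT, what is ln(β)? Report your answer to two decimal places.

z(H) = 1.645
z(FA) = 0.075
ln β = −½·[z(H)² − z(FA)²] = −0.5 × (2.706 − 0.006) = -1.350

ln β = -1.35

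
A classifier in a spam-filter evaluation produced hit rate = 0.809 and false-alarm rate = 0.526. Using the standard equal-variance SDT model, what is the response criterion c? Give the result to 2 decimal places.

c = -0.47

Φ⁻¹(H) = 0.8742
Φ⁻¹(FA) = 0.0652
c = −½·[z(H) + z(FA)] = −0.5 × (0.8742 + 0.0652) = -0.4697
c < 0: the classifier has a liberal response bias.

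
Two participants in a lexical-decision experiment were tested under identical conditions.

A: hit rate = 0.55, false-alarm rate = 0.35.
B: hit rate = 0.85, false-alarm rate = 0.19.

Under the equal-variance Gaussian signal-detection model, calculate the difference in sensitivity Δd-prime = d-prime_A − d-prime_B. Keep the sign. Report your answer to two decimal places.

A: z(0.55) = 0.126, z(0.35) = -0.385, d' = 0.511
B: z(0.85) = 1.036, z(0.19) = -0.878, d' = 1.914
Δd' = d'_A − d'_B = 0.511 − 1.914 = -1.403
B has the higher sensitivity.

Δd-prime = -1.40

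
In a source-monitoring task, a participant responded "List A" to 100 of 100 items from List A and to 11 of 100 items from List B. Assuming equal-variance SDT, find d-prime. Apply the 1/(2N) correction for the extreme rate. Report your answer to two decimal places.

The hit rate is 100/100 = 1, so apply the 1/(2N) correction: H → 1 − 1/(2·100) = 0.99500.
z(H) = z(0.99500) = 2.576
z(FA) = z(0.11000) = -1.227
d' = 2.576 − (-1.227) = 3.803

d-prime = 3.80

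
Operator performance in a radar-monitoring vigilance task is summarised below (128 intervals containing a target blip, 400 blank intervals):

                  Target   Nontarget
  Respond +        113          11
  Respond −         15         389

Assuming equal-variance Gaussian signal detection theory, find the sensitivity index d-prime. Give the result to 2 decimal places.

d-prime = 3.11

H = 113/128 = 0.8828
FA = 11/400 = 0.0275
Φ⁻¹(H) = Φ⁻¹(0.8828) = 1.1891
Φ⁻¹(FA) = Φ⁻¹(0.0275) = -1.9189
d' = z(H) − z(FA) = 1.1891 − (-1.9189) = 3.1080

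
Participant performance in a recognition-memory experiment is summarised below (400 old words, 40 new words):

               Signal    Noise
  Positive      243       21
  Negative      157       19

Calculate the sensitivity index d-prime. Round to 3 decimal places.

d-prime = 0.210

H = 243/400 = 0.6075
FA = 21/40 = 0.5250
z(0.6075) = 0.2728, z(0.5250) = 0.0627
d' = z(H) − z(FA) = 0.2728 − 0.0627 = 0.2101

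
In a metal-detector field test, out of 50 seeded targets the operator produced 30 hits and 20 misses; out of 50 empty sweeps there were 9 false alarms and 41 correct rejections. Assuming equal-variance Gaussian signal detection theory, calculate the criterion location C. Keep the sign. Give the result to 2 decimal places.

H = 30/50 = 0.6000
FA = 9/50 = 0.1800
z(H) = z(0.6000) = 0.2533
z(FA) = z(0.1800) = -0.9154
c = −½·[z(H) + z(FA)] = −0.5 × (0.2533 + (-0.9154)) = 0.33105

C = 0.33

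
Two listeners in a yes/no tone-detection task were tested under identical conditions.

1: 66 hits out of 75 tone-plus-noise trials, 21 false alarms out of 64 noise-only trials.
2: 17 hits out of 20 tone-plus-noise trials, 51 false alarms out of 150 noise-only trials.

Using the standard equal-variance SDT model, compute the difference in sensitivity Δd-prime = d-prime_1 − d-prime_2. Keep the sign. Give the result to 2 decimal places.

Δd-prime = 0.17

1: z(0.8800) = 1.175, z(0.3281) = -0.445, d' = 1.620
2: z(0.8500) = 1.036, z(0.3400) = -0.412, d' = 1.448
Δd' = d'_1 − d'_2 = 1.620 − 1.448 = 0.172
1 has the higher sensitivity.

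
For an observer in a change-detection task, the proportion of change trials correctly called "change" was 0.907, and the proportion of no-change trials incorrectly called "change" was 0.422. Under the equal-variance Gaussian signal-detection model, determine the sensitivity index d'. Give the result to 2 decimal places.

d' = 1.52

z(H) = 1.323
z(FA) = -0.197
d' = z(H) − z(FA) = 1.323 − (-0.197) = 1.520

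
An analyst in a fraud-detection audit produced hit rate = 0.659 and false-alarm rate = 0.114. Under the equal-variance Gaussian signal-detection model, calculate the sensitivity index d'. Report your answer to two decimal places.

z(0.659) = 0.410, z(0.114) = -1.206
d' = z(H) − z(FA) = 0.410 − (-1.206) = 1.616

d' = 1.62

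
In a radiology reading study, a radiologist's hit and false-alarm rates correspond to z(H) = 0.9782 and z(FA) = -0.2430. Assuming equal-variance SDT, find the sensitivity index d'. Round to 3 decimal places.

d' = 1.221

d' = z(H) − z(FA) = 0.9782 − (-0.2430) = 1.2212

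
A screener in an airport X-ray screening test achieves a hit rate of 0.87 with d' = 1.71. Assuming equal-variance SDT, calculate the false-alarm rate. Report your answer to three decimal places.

z(hit rate) = z(0.87) = 1.1264
z(FA) = z(H) − d' = 1.1264 − 1.71 = -0.5836
false-alarm rate = Φ(-0.5836) = 0.2797

false-alarm rate = 0.280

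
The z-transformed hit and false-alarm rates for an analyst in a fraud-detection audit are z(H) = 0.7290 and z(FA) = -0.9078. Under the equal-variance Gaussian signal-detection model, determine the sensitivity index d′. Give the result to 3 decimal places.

d' = z(H) − z(FA) = 0.7290 − (-0.9078) = 1.6368

d′ = 1.637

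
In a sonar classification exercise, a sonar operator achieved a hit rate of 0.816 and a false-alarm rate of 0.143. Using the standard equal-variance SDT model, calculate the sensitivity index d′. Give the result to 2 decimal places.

d′ = 1.97

Φ⁻¹(H) = Φ⁻¹(0.816) = 0.9002
Φ⁻¹(FA) = Φ⁻¹(0.143) = -1.0669
d' = z(H) − z(FA) = 0.9002 − (-1.0669) = 1.9671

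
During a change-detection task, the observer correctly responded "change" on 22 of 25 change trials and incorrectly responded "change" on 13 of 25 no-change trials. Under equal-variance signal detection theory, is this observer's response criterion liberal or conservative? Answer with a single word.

liberal

z(H) = 1.175, z(FA) = 0.050
c = −½·(z(H) + z(FA)) = -0.6125
c < 0 → liberal criterion (biased toward responding “yes”).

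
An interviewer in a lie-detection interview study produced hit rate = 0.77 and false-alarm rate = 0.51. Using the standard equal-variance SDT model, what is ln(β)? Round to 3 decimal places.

ln β = -0.273

z(H) = 0.7388
z(FA) = 0.0251
ln β = −½·[z(H)² − z(FA)²] = −0.5 × (0.5458 − 0.0006) = -0.2726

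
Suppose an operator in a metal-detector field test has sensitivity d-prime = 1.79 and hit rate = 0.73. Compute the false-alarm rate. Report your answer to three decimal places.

false-alarm rate = 0.120

z(hit rate) = z(0.73) = 0.6128
z(FA) = z(H) − d' = 0.6128 − 1.79 = -1.1772
false-alarm rate = Φ(-1.1772) = 0.1196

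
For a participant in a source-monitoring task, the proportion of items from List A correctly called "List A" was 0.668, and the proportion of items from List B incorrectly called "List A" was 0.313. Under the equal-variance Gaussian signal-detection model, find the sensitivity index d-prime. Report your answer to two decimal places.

d-prime = 0.92

z(0.668) = 0.434, z(0.313) = -0.487
d' = z(H) − z(FA) = 0.434 − (-0.487) = 0.921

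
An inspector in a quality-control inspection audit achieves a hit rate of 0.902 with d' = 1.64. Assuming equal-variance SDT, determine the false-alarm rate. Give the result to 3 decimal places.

z(hit rate) = z(0.902) = 1.2930
z(FA) = z(H) − d' = 1.2930 − 1.64 = -0.3470
false-alarm rate = Φ(-0.3470) = 0.3643

false-alarm rate = 0.364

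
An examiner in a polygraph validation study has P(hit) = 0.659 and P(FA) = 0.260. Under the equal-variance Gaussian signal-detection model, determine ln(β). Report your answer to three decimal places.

ln β = 0.123

z(0.659) = 0.4097, z(0.260) = -0.6433
ln β = −½·[z(H)² − z(FA)²] = −0.5 × (0.1679 − 0.4138) = 0.12295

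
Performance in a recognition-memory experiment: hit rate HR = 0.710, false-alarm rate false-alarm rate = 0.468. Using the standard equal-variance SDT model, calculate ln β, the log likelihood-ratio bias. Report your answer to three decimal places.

ln β = -0.150

z(H) = z(0.710) = 0.5534
z(FA) = z(0.468) = -0.0803
ln β = −½·[z(H)² − z(FA)²] = −0.5 × (0.3063 − 0.0064) = -0.14995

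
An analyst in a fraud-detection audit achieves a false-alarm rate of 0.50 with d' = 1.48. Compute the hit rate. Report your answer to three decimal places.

hit rate = 0.931

z(false-alarm rate) = z(0.50) = 0.0000
z(H) = z(FA) + d' = 0.0000 + 1.48 = 1.4800
hit rate = Φ(1.4800) = 0.9306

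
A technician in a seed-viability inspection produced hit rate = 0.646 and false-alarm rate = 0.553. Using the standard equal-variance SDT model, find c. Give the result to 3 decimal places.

c = -0.254

z(H) = 0.3745
z(FA) = 0.1332
c = −½·[z(H) + z(FA)] = −0.5 × (0.3745 + 0.1332) = -0.25385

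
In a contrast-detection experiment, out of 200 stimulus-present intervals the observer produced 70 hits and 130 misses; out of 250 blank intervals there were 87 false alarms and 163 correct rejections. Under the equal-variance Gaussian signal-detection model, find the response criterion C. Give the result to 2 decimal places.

H = 70/200 = 0.3500
FA = 87/250 = 0.3480
z(H) = z(0.3500) = -0.385
z(FA) = z(0.3480) = -0.391
c = −½·[z(H) + z(FA)] = −0.5 × (-0.385 + (-0.391)) = 0.388
c > 0: the observer has a conservative response bias.

C = 0.39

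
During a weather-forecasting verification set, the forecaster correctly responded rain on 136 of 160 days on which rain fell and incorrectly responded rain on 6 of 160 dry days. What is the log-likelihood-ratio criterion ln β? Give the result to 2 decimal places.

H = 136/160 = 0.8500
FA = 6/160 = 0.0375
z(H) = 1.036
z(FA) = -1.780
ln β = −½·[z(H)² − z(FA)²] = −0.5 × (1.073 − 3.168) = 1.0475

ln β = 1.05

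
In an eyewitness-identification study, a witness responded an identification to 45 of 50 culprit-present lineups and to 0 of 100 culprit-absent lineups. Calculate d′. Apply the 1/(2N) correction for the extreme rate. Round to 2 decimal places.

The false-alarm rate is 0/100 = 0, so apply the 1/(2N) correction: FA → 1/(2·100) = 0.00500.
z(H) = z(0.90000) = 1.282
z(FA) = z(0.00500) = -2.576
d' = 1.282 − (-2.576) = 3.858

d′ = 3.86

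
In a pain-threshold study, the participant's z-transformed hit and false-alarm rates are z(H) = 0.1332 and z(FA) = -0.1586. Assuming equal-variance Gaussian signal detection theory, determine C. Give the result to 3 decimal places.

c = −½·[z(H) + z(FA)] = −½·(0.1332 + (-0.1586)) = 0.0127

C = 0.013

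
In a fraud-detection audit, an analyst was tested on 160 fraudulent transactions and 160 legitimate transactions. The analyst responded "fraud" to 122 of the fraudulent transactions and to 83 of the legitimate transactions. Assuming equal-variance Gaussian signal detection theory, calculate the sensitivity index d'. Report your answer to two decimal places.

d' = 0.67

H = 122/160 = 0.7625
FA = 83/160 = 0.5188
Φ⁻¹(H) = 0.714
Φ⁻¹(FA) = 0.047
d' = z(H) − z(FA) = 0.714 − 0.047 = 0.667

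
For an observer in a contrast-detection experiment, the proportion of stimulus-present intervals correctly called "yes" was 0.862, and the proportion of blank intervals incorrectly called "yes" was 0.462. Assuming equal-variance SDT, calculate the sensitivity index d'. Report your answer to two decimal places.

d' = 1.18

z(H) = 1.0893
z(FA) = -0.0954
d' = z(H) − z(FA) = 1.0893 − (-0.0954) = 1.1847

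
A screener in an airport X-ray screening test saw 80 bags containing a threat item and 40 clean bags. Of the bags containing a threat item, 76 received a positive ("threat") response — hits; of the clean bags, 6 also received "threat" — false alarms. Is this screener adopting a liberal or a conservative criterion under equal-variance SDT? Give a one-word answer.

liberal

z(H) = 1.645, z(FA) = -1.036
c = −½·(z(H) + z(FA)) = -0.3045
c < 0 → liberal criterion (biased toward responding “yes”).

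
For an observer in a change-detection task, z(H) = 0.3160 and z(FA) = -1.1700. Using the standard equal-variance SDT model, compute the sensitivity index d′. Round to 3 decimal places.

d' = z(H) − z(FA) = 0.3160 − (-1.1700) = 1.4860

d′ = 1.486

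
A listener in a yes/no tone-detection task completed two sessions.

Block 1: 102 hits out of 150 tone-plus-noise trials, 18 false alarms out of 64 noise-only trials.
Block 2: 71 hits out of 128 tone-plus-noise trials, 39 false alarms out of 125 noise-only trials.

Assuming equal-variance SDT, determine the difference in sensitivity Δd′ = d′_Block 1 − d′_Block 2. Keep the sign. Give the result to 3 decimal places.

Block 1: z(0.6800) = 0.4677, z(0.2812) = -0.5793, d' = 1.0470
Block 2: z(0.5547) = 0.1375, z(0.3120) = -0.4902, d' = 0.6277
Δd' = d'_Block 1 − d'_Block 2 = 1.0470 − 0.6277 = 0.4193
Block 1 has the higher sensitivity.

Δd′ = 0.419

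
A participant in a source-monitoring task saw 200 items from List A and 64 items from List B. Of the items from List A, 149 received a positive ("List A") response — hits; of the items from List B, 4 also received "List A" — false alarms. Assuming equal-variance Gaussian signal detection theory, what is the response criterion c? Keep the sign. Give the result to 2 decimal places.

H = 149/200 = 0.7450
FA = 4/64 = 0.0625
z(H) = 0.6588
z(FA) = -1.5341
c = −½·[z(H) + z(FA)] = −0.5 × (0.6588 + (-1.5341)) = 0.43765
c > 0: the participant has a conservative response bias.

c = 0.44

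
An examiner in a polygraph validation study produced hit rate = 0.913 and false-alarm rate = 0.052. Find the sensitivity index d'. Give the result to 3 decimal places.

d' = 2.985

z(H) = z(0.913) = 1.3595
z(FA) = z(0.052) = -1.6258
d' = z(H) − z(FA) = 1.3595 − (-1.6258) = 2.9853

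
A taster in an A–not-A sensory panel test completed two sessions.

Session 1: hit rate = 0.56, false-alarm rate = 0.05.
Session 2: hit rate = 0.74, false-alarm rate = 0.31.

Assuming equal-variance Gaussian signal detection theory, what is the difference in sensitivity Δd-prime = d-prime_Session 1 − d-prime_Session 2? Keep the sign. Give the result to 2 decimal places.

Δd-prime = 0.66

Session 1: z(0.56) = 0.151, z(0.05) = -1.645, d' = 1.796
Session 2: z(0.74) = 0.643, z(0.31) = -0.496, d' = 1.139
Δd' = d'_Session 1 − d'_Session 2 = 1.796 − 1.139 = 0.657
Session 1 has the higher sensitivity.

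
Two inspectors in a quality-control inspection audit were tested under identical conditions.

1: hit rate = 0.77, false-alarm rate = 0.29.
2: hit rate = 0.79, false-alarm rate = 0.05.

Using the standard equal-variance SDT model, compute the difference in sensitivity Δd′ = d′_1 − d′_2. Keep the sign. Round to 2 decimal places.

Δd′ = -1.16

1: z(0.77) = 0.739, z(0.29) = -0.553, d' = 1.292
2: z(0.79) = 0.806, z(0.05) = -1.645, d' = 2.451
Δd' = d'_1 − d'_2 = 1.292 − 2.451 = -1.159
2 has the higher sensitivity.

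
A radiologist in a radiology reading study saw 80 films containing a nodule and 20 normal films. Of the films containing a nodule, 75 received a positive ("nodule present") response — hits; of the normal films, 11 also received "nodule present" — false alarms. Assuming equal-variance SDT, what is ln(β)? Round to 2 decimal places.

H = 75/80 = 0.9375
FA = 11/20 = 0.5500
z(0.9375) = 1.534, z(0.5500) = 0.126
ln β = −½·[z(H)² − z(FA)²] = −0.5 × (2.353 − 0.016) = -1.1685

ln β = -1.17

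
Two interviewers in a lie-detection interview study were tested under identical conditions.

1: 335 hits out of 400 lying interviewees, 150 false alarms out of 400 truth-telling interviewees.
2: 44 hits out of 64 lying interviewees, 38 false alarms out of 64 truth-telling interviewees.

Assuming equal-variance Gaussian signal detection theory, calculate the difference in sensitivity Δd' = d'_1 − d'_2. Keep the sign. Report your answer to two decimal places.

1: z(0.8375) = 0.984, z(0.3750) = -0.319, d' = 1.303
2: z(0.6875) = 0.489, z(0.5938) = 0.237, d' = 0.252
Δd' = d'_1 − d'_2 = 1.303 − 0.252 = 1.051
1 has the higher sensitivity.

Δd' = 1.05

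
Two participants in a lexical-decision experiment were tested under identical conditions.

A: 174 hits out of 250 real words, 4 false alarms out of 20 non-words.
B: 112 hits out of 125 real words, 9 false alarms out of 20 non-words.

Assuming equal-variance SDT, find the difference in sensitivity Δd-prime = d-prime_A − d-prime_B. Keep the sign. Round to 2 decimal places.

A: z(0.6960) = 0.513, z(0.2000) = -0.842, d' = 1.355
B: z(0.8960) = 1.259, z(0.4500) = -0.126, d' = 1.385
Δd' = d'_A − d'_B = 1.355 − 1.385 = -0.030
B has the higher sensitivity.

Δd-prime = -0.03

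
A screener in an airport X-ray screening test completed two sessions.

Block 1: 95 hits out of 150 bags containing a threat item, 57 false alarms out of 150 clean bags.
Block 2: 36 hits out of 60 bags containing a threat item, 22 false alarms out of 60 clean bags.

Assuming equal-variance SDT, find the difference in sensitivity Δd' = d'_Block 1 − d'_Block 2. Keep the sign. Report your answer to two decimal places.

Δd' = 0.05

Block 1: z(0.6333) = 0.341, z(0.3800) = -0.305, d' = 0.646
Block 2: z(0.6000) = 0.253, z(0.3667) = -0.341, d' = 0.594
Δd' = d'_Block 1 − d'_Block 2 = 0.646 − 0.594 = 0.052
Block 1 has the higher sensitivity.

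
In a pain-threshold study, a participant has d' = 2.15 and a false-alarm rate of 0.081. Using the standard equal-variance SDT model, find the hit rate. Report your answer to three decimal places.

hit rate = 0.774

z(false-alarm rate) = z(0.081) = -1.3984
z(H) = z(FA) + d' = -1.3984 + 2.15 = 0.7516
hit rate = Φ(0.7516) = 0.7739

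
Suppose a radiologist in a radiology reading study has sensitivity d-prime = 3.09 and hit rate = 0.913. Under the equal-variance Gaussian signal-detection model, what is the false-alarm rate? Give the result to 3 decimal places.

z(hit rate) = z(0.913) = 1.3595
z(FA) = z(H) − d' = 1.3595 − 3.09 = -1.7305
false-alarm rate = Φ(-1.7305) = 0.0418

false-alarm rate = 0.042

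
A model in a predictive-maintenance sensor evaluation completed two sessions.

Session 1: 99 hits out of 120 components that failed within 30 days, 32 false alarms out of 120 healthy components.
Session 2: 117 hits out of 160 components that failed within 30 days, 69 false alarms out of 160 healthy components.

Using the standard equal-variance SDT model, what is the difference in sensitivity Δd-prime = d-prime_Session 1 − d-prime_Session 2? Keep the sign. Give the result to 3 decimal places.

Δd-prime = 0.768

Session 1: z(0.8250) = 0.9346, z(0.2667) = -0.6228, d' = 1.5574
Session 2: z(0.7312) = 0.6164, z(0.4313) = -0.1731, d' = 0.7895
Δd' = d'_Session 1 − d'_Session 2 = 1.5574 − 0.7895 = 0.7679
Session 1 has the higher sensitivity.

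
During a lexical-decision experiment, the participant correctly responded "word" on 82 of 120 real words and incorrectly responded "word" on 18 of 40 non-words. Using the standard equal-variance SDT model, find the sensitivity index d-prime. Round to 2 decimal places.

d-prime = 0.60

H = 82/120 = 0.6833
FA = 18/40 = 0.4500
z(H) = 0.4769
z(FA) = -0.1257
d' = z(H) − z(FA) = 0.4769 − (-0.1257) = 0.6026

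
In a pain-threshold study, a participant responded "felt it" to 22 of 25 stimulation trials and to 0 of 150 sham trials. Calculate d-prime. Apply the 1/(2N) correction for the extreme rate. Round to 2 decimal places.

The false-alarm rate is 0/150 = 0, so apply the 1/(2N) correction: FA → 1/(2·150) = 0.00333.
z(H) = z(0.88000) = 1.175
z(FA) = z(0.00333) = -2.713
d' = 1.175 − (-2.713) = 3.888

d-prime = 3.89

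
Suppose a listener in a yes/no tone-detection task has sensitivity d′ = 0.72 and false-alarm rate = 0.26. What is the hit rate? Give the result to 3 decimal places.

hit rate = 0.531

z(false-alarm rate) = z(0.26) = -0.6433
z(H) = z(FA) + d' = -0.6433 + 0.72 = 0.0767
hit rate = Φ(0.0767) = 0.5306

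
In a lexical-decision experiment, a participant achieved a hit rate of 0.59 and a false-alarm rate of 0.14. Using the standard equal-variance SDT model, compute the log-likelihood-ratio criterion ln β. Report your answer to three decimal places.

z(0.59) = 0.2275, z(0.14) = -1.0803
ln β = −½·[z(H)² − z(FA)²] = −0.5 × (0.0518 − 1.1670) = 0.5576

ln β = 0.558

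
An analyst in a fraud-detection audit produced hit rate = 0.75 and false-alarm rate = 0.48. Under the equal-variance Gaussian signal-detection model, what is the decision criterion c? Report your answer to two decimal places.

c = -0.31

z(H) = 0.674
z(FA) = -0.050
c = −½·[z(H) + z(FA)] = −0.5 × (0.674 + (-0.050)) = -0.312
c < 0: the analyst has a liberal response bias.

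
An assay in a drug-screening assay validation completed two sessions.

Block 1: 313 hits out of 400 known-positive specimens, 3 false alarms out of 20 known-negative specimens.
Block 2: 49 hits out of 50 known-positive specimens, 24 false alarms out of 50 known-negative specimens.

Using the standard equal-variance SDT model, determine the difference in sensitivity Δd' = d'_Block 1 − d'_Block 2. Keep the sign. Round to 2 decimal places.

Block 1: z(0.7825) = 0.781, z(0.1500) = -1.036, d' = 1.817
Block 2: z(0.9800) = 2.054, z(0.4800) = -0.050, d' = 2.104
Δd' = d'_Block 1 − d'_Block 2 = 1.817 − 2.104 = -0.287
Block 2 has the higher sensitivity.

Δd' = -0.29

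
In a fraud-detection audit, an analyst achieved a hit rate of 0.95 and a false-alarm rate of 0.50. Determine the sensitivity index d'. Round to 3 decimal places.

d' = 1.645

Φ⁻¹(0.95) = 1.6449, Φ⁻¹(0.50) = 0.0000
d' = z(H) − z(FA) = 1.6449 − 0.0000 = 1.6449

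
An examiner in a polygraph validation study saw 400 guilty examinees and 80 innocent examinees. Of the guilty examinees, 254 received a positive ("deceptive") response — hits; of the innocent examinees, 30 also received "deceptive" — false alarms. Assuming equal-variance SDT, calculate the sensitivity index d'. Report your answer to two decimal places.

d' = 0.66

H = 254/400 = 0.6350
FA = 30/80 = 0.3750
z(H) = z(0.6350) = 0.3451
z(FA) = z(0.3750) = -0.3186
d' = z(H) − z(FA) = 0.3451 − (-0.3186) = 0.6637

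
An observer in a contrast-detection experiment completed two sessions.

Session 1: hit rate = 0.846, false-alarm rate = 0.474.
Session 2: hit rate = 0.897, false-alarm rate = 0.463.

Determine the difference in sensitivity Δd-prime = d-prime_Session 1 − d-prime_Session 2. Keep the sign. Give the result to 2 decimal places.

Session 1: z(0.846) = 1.019, z(0.474) = -0.065, d' = 1.084
Session 2: z(0.897) = 1.265, z(0.463) = -0.093, d' = 1.358
Δd' = d'_Session 1 − d'_Session 2 = 1.084 − 1.358 = -0.274
Session 2 has the higher sensitivity.

Δd-prime = -0.27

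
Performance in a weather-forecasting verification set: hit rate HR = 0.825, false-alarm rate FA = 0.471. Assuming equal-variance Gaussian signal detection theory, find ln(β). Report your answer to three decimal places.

z(H) = 0.9346
z(FA) = -0.0728
ln β = −½·[z(H)² − z(FA)²] = −0.5 × (0.8735 − 0.0053) = -0.4341

ln β = -0.434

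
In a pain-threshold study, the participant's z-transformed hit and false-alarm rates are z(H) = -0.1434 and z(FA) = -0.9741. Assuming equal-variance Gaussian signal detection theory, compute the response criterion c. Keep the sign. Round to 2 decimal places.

c = −½·[z(H) + z(FA)] = −½·(-0.1434 + (-0.9741)) = 0.55875

c = 0.56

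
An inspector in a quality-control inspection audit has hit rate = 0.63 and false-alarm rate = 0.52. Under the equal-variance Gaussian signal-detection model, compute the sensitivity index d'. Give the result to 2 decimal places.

d' = 0.28

Φ⁻¹(H) = Φ⁻¹(0.63) = 0.332
Φ⁻¹(FA) = Φ⁻¹(0.52) = 0.050
d' = z(H) − z(FA) = 0.332 − 0.050 = 0.282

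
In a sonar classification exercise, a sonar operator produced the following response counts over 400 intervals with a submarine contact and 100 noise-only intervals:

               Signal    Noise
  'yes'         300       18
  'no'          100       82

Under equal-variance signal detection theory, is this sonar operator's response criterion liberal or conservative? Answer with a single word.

z(H) = 0.674, z(FA) = -0.915
c = −½·(z(H) + z(FA)) = 0.1205
c > 0 → conservative criterion (biased toward responding “no”).

conservative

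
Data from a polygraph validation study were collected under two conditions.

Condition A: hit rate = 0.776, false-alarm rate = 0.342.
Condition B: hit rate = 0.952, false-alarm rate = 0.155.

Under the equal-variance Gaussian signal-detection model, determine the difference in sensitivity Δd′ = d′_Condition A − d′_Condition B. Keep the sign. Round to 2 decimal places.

Δd′ = -1.51

Condition A: z(0.776) = 0.759, z(0.342) = -0.407, d' = 1.166
Condition B: z(0.952) = 1.665, z(0.155) = -1.015, d' = 2.680
Δd' = d'_Condition A − d'_Condition B = 1.166 − 2.680 = -1.514
Condition B has the higher sensitivity.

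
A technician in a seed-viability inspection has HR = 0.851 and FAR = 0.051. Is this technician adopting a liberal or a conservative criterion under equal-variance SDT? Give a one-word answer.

conservative

z(H) = 1.041, z(FA) = -1.635
c = −½·(z(H) + z(FA)) = 0.297
c > 0 → conservative criterion (biased toward responding “no”).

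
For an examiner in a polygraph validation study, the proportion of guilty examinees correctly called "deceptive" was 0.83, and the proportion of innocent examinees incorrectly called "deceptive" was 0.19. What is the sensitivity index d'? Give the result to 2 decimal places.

z(H) = z(0.83) = 0.9542
z(FA) = z(0.19) = -0.8779
d' = z(H) − z(FA) = 0.9542 − (-0.8779) = 1.8321

d' = 1.83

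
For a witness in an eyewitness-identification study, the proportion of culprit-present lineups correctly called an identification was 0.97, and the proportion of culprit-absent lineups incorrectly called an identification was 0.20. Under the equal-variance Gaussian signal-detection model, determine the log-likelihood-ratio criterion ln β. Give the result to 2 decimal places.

ln β = -1.41

Φ⁻¹(0.97) = 1.881, Φ⁻¹(0.20) = -0.842
ln β = −½·[z(H)² − z(FA)²] = −0.5 × (3.538 − 0.709) = -1.4145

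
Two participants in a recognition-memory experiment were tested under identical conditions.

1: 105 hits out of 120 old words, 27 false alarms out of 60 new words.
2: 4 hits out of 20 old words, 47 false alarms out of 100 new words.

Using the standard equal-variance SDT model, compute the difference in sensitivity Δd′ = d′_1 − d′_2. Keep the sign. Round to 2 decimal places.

1: z(0.8750) = 1.150, z(0.4500) = -0.126, d' = 1.276
2: z(0.2000) = -0.842, z(0.4700) = -0.075, d' = -0.767
Δd' = d'_1 − d'_2 = 1.276 − (-0.767) = 2.043
1 has the higher sensitivity.

Δd′ = 2.04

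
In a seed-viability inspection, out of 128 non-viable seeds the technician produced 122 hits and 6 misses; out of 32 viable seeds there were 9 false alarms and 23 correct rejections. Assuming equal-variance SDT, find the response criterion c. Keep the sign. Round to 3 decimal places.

c = -0.548

H = 122/128 = 0.9531
FA = 9/32 = 0.2812
z(H) = 1.6757
z(FA) = -0.5793
c = −½·[z(H) + z(FA)] = −0.5 × (1.6757 + (-0.5793)) = -0.5482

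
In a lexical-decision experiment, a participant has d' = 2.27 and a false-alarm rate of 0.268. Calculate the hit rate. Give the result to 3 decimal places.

hit rate = 0.951

z(false-alarm rate) = z(0.268) = -0.6189
z(H) = z(FA) + d' = -0.6189 + 2.27 = 1.6511
hit rate = Φ(1.6511) = 0.9506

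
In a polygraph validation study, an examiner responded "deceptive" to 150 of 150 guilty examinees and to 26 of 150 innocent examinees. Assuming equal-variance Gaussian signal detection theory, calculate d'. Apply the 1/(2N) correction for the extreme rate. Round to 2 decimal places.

d' = 3.65

The hit rate is 150/150 = 1, so apply the 1/(2N) correction: H → 1 − 1/(2·150) = 0.99667.
z(H) = z(0.99667) = 2.713
z(FA) = z(0.17333) = -0.941
d' = 2.713 − (-0.941) = 3.654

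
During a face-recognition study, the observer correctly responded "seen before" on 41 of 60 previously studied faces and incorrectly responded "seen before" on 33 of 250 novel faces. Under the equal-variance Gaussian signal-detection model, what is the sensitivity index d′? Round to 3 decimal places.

d′ = 1.594

H = 41/60 = 0.6833
FA = 33/250 = 0.1320
z(H) = 0.4769
z(FA) = -1.1170
d' = z(H) − z(FA) = 0.4769 − (-1.1170) = 1.5939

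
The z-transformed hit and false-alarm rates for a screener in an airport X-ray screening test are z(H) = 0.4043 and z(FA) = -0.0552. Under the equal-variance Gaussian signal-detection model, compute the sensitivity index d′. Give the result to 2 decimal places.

d' = z(H) − z(FA) = 0.4043 − (-0.0552) = 0.4595

d′ = 0.46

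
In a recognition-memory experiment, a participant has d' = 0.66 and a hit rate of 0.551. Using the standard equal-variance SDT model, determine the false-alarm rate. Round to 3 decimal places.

z(hit rate) = z(0.551) = 0.1282
z(FA) = z(H) − d' = 0.1282 − 0.66 = -0.5318
false-alarm rate = Φ(-0.5318) = 0.2974

false-alarm rate = 0.297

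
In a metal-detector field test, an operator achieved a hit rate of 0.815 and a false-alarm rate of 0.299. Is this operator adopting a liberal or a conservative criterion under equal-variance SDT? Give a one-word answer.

z(H) = 0.896, z(FA) = -0.527
c = −½·(z(H) + z(FA)) = -0.1845
c < 0 → liberal criterion (biased toward responding “yes”).

liberal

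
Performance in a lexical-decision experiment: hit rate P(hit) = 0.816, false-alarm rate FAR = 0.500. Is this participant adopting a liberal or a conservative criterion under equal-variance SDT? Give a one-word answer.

liberal

z(H) = 0.900, z(FA) = 0.000
c = −½·(z(H) + z(FA)) = -0.450
c < 0 → liberal criterion (biased toward responding “yes”).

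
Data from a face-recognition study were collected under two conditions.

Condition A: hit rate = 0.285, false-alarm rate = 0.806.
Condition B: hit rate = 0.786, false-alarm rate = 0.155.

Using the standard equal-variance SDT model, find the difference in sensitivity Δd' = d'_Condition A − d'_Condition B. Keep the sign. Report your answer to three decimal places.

Δd' = -3.239

Condition A: z(0.285) = -0.5681, z(0.806) = 0.8633, d' = -1.4314
Condition B: z(0.786) = 0.7926, z(0.155) = -1.0152, d' = 1.8078
Δd' = d'_Condition A − d'_Condition B = -1.4314 − 1.8078 = -3.2392
Condition B has the higher sensitivity.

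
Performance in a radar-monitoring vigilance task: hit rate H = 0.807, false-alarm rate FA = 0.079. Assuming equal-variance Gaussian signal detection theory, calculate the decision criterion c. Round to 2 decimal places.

c = 0.27

Φ⁻¹(H) = 0.867
Φ⁻¹(FA) = -1.412
c = −½·[z(H) + z(FA)] = −0.5 × (0.867 + (-1.412)) = 0.2725
c > 0: the operator has a conservative response bias.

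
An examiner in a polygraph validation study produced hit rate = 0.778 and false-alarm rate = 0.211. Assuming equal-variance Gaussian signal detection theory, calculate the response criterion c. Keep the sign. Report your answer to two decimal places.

c = 0.02

z(0.778) = 0.765, z(0.211) = -0.803
c = −½·[z(H) + z(FA)] = −0.5 × (0.765 + (-0.803)) = 0.019
c > 0: the examiner has a conservative response bias.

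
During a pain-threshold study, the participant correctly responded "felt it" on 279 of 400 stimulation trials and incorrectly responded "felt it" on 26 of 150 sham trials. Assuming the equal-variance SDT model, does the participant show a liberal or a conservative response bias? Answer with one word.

conservative

z(H) = 0.517, z(FA) = -0.941
c = −½·(z(H) + z(FA)) = 0.212
c > 0 → conservative criterion (biased toward responding “no”).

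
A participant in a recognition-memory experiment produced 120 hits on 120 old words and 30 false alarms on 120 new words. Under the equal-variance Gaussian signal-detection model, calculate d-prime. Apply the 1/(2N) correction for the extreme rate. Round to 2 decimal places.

d-prime = 3.31

The hit rate is 120/120 = 1, so apply the 1/(2N) correction: H → 1 − 1/(2·120) = 0.99583.
z(H) = z(0.99583) = 2.638
z(FA) = z(0.25000) = -0.674
d' = 2.638 − (-0.674) = 3.312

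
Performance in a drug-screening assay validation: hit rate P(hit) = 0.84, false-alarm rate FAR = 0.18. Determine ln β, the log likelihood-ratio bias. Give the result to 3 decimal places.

Φ⁻¹(H) = 0.9945
Φ⁻¹(FA) = -0.9154
ln β = −½·[z(H)² − z(FA)²] = −0.5 × (0.9890 − 0.8380) = -0.0755

ln β = -0.076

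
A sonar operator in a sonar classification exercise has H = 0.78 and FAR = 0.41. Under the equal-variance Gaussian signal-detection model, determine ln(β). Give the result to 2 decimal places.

z(0.78) = 0.772, z(0.41) = -0.228
ln β = −½·[z(H)² − z(FA)²] = −0.5 × (0.596 − 0.052) = -0.272

ln β = -0.27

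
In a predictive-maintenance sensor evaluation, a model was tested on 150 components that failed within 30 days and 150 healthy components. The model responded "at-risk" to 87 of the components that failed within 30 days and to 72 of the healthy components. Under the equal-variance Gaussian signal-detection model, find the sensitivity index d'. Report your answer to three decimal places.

d' = 0.252

H = 87/150 = 0.5800
FA = 72/150 = 0.4800
Φ⁻¹(0.5800) = 0.2019, Φ⁻¹(0.4800) = -0.0502
d' = z(H) − z(FA) = 0.2019 − (-0.0502) = 0.2521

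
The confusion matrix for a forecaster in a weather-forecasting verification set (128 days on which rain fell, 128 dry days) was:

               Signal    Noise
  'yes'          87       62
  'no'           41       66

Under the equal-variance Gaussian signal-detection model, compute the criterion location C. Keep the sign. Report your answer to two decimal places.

H = 87/128 = 0.6797
FA = 62/128 = 0.4844
z(H) = z(0.6797) = 0.4669
z(FA) = z(0.4844) = -0.0391
c = −½·[z(H) + z(FA)] = −0.5 × (0.4669 + (-0.0391)) = -0.2139
c < 0: the forecaster has a liberal response bias.

C = -0.21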